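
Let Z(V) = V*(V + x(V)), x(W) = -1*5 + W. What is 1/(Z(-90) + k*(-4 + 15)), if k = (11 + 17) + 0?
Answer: 1/16958 ≈ 5.8969e-5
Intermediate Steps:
k = 28 (k = 28 + 0 = 28)
x(W) = -5 + W
Z(V) = V*(-5 + 2*V) (Z(V) = V*(V + (-5 + V)) = V*(-5 + 2*V))
1/(Z(-90) + k*(-4 + 15)) = 1/(-90*(-5 + 2*(-90)) + 28*(-4 + 15)) = 1/(-90*(-5 - 180) + 28*11) = 1/(-90*(-185) + 308) = 1/(16650 + 308) = 1/16958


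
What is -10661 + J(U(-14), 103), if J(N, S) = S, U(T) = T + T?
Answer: -10558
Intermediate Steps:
U(T) = 2*T
-10661 + J(U(-14), 103) = -10661 + 103 = -10558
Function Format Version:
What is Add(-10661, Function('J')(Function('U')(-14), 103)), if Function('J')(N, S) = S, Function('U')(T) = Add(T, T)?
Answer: -10558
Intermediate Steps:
Function('U')(T) = Mul(2, T)
Add(-10661, Function('J')(Function('U')(-14), 103)) = Add(-10661, 103) = -10558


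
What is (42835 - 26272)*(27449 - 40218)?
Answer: -211492947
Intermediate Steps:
(42835 - 26272)*(27449 - 40218) = 16563*(-12769) = -211492947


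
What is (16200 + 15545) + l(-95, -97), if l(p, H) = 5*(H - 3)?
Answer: 31245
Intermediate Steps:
l(p, H) = -15 + 5*H (l(p, H) = 5*(-3 + H) = -15 + 5*H)
(16200 + 15545) + l(-95, -97) = (16200 + 15545) + (-15 + 5*(-97)) = 31745 + (-15 - 485) = 31745 - 500 = 31245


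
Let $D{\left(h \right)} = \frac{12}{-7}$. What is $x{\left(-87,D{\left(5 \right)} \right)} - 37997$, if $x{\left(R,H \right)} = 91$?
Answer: $-37906$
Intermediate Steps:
$D{\left(h \right)} = - \frac{12}{7}$ ($D{\left(h \right)} = 12 \left(- \frac{1}{7}\right) = - \frac{12}{7}$)
$x{\left(-87,D{\left(5 \right)} \right)} - 37997 = 91 - 37997 = -37906$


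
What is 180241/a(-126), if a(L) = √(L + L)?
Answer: -180241*I*√7/42 ≈ -11354.0*I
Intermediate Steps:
a(L) = √2*√L (a(L) = √(2*L) = √2*√L)
180241/a(-126) = 180241/((√2*√(-126))) = 180241/((√2*(3*I*√14))) = 180241/((6*I*√7)) = 180241*(-I*√7/42) = -180241*I*√7/42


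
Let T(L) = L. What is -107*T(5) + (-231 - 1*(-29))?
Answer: -737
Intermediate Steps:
-107*T(5) + (-231 - 1*(-29)) = -107*5 + (-231 - 1*(-29)) = -535 + (-231 + 29) = -535 - 202 = -737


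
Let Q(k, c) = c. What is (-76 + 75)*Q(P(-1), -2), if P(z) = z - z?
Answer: 2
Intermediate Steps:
P(z) = 0
(-76 + 75)*Q(P(-1), -2) = (-76 + 75)*(-2) = -1*(-2) = 2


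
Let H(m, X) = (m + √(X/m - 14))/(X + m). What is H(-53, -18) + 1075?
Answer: 76378/71 - 2*I*√9593/3763 ≈ 1075.7 - 0.052056*I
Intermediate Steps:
H(m, X) = (m + √(-14 + X/m))/(X + m)
H(-53, -18) + 1075 = (-53 + √(-14 - 18/(-53)))/(-18 - 53) + 1075 = (-53 + √(-14 - 18*(-1/53)))/(-71) + 1075 = -(-53 + √(-14 + 18/53))/71 + 1075 = -(-53 + √(-724/53))/71 + 1075 = -(-53 + 2*I*√9593/53)/71 + 1075 = (53/71 - 2*I*√9593/3763) + 1075 = 76378/71 - 2*I*√9593/3763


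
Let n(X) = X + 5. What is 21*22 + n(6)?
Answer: 473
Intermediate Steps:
n(X) = 5 + X
21*22 + n(6) = 21*22 + (5 + 6) = 462 + 11 = 473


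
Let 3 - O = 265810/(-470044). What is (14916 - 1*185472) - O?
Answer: -40085250203/235022 ≈ -1.7056e+5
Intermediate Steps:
O = 837971/235022 (O = 3 - 265810/(-470044) = 3 - 265810*(-1)/470044 = 3 - 1*(-132905/235022) = 3 + 132905/235022 = 837971/235022 ≈ 3.5655)
(14916 - 1*185472) - O = (14916 - 1*185472) - 1*837971/235022 = (14916 - 185472) - 837971/235022 = -170556 - 837971/235022 = -40085250203/235022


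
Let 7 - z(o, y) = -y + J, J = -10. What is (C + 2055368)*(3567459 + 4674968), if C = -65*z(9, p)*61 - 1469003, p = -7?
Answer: 4506258477305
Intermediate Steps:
z(o, y) = 17 + y (z(o, y) = 7 - (-y - 10) = 7 - (-10 - y) = 7 + (10 + y) = 17 + y)
C = -1508653 (C = -65*(17 - 7)*61 - 1469003 = -65*10*61 - 1469003 = -650*61 - 1469003 = -39650 - 1469003 = -1508653)
(C + 2055368)*(3567459 + 4674968) = (-1508653 + 2055368)*(3567459 + 4674968) = 546715*8242427 = 4506258477305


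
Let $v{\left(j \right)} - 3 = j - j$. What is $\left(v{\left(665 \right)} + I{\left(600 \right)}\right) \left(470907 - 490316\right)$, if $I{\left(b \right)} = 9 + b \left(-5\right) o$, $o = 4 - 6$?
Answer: $-116686908$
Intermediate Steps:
$o = -2$ ($o = 4 - 6 = -2$)
$v{\left(j \right)} = 3$ ($v{\left(j \right)} = 3 + \left(j - j\right) = 3 + 0 = 3$)
$I{\left(b \right)} = 9 + 10 b$ ($I{\left(b \right)} = 9 + b \left(-5\right) \left(-2\right) = 9 + - 5 b \left(-2\right) = 9 + 10 b$)
$\left(v{\left(665 \right)} + I{\left(600 \right)}\right) \left(470907 - 490316\right) = \left(3 + \left(9 + 10 \cdot 600\right)\right) \left(470907 - 490316\right) = \left(3 + \left(9 + 6000\right)\right) \left(-19409\right) = \left(3 + 6009\right) \left(-19409\right) = 6012 \left(-19409\right) = -116686908$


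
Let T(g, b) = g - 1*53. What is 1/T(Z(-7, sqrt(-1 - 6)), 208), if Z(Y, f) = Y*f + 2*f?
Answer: I/(-53*I + 5*sqrt(7)) ≈ -0.017761 + 0.0044332*I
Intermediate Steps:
Z(Y, f) = 2*f + Y*f
T(g, b) = -53 + g (T(g, b) = g - 53 = -53 + g)
1/T(Z(-7, sqrt(-1 - 6)), 208) = 1/(-53 + sqrt(-1 - 6)*(2 - 7)) = 1/(-53 + sqrt(-7)*(-5)) = 1/(-53 + (I*sqrt(7))*(-5)) = 1/(-53 - 5*I*sqrt(7))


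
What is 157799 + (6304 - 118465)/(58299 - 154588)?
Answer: 15194420072/96289 ≈ 1.5780e+5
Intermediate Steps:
157799 + (6304 - 118465)/(58299 - 154588) = 157799 - 112161/(-96289) = 157799 - 112161*(-1/96289) = 157799 + 112161/96289 = 15194420072/96289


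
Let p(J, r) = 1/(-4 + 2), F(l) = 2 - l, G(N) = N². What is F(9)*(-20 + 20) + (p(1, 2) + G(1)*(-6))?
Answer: -13/2 ≈ -6.5000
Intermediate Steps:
p(J, r) = -½ (p(J, r) = 1/(-2) = -½)
F(9)*(-20 + 20) + (p(1, 2) + G(1)*(-6)) = (2 - 1*9)*(-20 + 20) + (-½ + 1²*(-6)) = (2 - 9)*0 + (-½ + 1*(-6)) = -7*0 + (-½ - 6) = 0 - 13/2 = -13/2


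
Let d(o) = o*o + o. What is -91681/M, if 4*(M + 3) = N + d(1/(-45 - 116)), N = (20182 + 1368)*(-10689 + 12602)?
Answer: -4752926402/534298400969 ≈ -0.0088956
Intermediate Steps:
d(o) = o + o² (d(o) = o² + o = o + o²)
N = 41225150 (N = 21550*1913 = 41225150)
M = 534298400969/51842 (M = -3 + (41225150 + (1 + 1/(-45 - 116))/(-45 - 116))/4 = -3 + (41225150 + (1 + 1/(-161))/(-161))/4 = -3 + (41225150 - (1 - 1/161)/161)/4 = -3 + (41225150 - 1/161*160/161)/4 = -3 + (41225150 - 160/25921)/4 = -3 + (¼)*(1068597112990/25921) = -3 + 534298556495/51842 = 534298400969/51842 ≈ 1.0306e+7)
-91681/M = -91681/534298400969/51842 = -91681*51842/534298400969 = -4752926402/534298400969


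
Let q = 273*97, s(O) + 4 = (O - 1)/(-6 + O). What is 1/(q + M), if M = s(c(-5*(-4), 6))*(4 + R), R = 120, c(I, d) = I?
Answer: 7/183073 ≈ 3.8236e-5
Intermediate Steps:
s(O) = -4 + (-1 + O)/(-6 + O) (s(O) = -4 + (O - 1)/(-6 + O) = -4 + (-1 + O)/(-6 + O))
q = 26481
M = -2294/7 (M = ((23 - (-15)*(-4))/(-6 - 5*(-4)))*(4 + 120) = ((23 - 3*20)/(-6 + 20))*124 = ((23 - 60)/14)*124 = ((1/14)*(-37))*124 = -37/14*124 = -2294/7 ≈ -327.71)
1/(q + M) = 1/(26481 - 2294/7) = 1/(183073/7) = 7/183073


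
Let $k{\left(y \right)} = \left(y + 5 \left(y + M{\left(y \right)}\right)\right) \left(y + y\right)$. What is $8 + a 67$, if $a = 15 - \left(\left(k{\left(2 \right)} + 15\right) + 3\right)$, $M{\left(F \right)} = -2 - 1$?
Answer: $611$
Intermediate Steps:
$M{\left(F \right)} = -3$ ($M{\left(F \right)} = -2 - 1 = -3$)
$k{\left(y \right)} = 2 y \left(-15 + 6 y\right)$ ($k{\left(y \right)} = \left(y + 5 \left(y - 3\right)\right) \left(y + y\right) = \left(y + 5 \left(-3 + y\right)\right) 2 y = \left(y + \left(-15 + 5 y\right)\right) 2 y = \left(-15 + 6 y\right) 2 y = 2 y \left(-15 + 6 y\right)$)
$a = 9$ ($a = 15 - \left(\left(6 \cdot 2 \left(-5 + 2 \cdot 2\right) + 15\right) + 3\right) = 15 - \left(\left(6 \cdot 2 \left(-5 + 4\right) + 15\right) + 3\right) = 15 - \left(\left(6 \cdot 2 \left(-1\right) + 15\right) + 3\right) = 15 - \left(\left(-12 + 15\right) + 3\right) = 15 - \left(3 + 3\right) = 15 - 6 = 9$)
$8 + a 67 = 8 + 9 \cdot 67 = 8 + 603 = 611$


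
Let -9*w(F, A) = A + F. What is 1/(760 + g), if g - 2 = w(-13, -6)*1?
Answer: 9/6877 ≈ 0.0013087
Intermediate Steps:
w(F, A) = -A/9 - F/9 (w(F, A) = -(A + F)/9 = -A/9 - F/9)
g = 37/9 (g = 2 + (-⅑*(-6) - ⅑*(-13))*1 = 2 + (⅔ + 13/9)*1 = 2 + (19/9)*1 = 2 + 19/9 = 37/9 ≈ 4.1111)
1/(760 + g) = 1/(760 + 37/9) = 1/(6877/9) = 9/6877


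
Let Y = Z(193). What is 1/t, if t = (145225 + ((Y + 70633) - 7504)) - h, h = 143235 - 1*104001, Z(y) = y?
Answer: 1/169313 ≈ 5.9062e-6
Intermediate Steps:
Y = 193
h = 39234 (h = 143235 - 104001 = 39234)
t = 169313 (t = (145225 + ((193 + 70633) - 7504)) - 1*39234 = (145225 + (70826 - 7504)) - 39234 = (145225 + 63322) - 39234 = 208547 - 39234 = 169313)
1/t = 1/169313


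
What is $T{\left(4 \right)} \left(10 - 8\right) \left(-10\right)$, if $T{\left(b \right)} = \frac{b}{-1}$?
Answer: $80$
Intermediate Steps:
$T{\left(b \right)} = - b$ ($T{\left(b \right)} = b \left(-1\right) = - b$)
$T{\left(4 \right)} \left(10 - 8\right) \left(-10\right) = \left(-1\right) 4 \left(10 - 8\right) \left(-10\right) = \left(-4\right) 2 \left(-10\right) = \left(-8\right) \left(-10\right) = 80$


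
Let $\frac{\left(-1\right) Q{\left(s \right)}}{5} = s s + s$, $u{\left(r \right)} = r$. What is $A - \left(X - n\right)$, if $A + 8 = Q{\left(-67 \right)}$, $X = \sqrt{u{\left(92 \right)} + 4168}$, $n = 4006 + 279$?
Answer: $-17833 - 2 \sqrt{1065} \approx -17898.0$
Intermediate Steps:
$n = 4285$
$X = 2 \sqrt{1065}$ ($X = \sqrt{92 + 4168} = \sqrt{4260} = 2 \sqrt{1065} \approx 65.269$)
$Q{\left(s \right)} = - 5 s - 5 s^{2}$ ($Q{\left(s \right)} = - 5 \left(s s + s\right) = - 5 \left(s^{2} + s\right) = - 5 \left(s + s^{2}\right) = - 5 s - 5 s^{2}$)
$A = -22118$ ($A = -8 - - 335 \left(1 - 67\right) = -8 - \left(-335\right) \left(-66\right) = -8 - 22110 = -22118$)
$A - \left(X - n\right) = -22118 - \left(2 \sqrt{1065} - 4285\right) = -22118 - \left(-4285 + 2 \sqrt{1065}\right) = -22118 + \left(4285 - 2 \sqrt{1065}\right) = -17833 - 2 \sqrt{1065}$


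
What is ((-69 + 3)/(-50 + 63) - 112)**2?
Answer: 2316484/169 ≈ 13707.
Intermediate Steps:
((-69 + 3)/(-50 + 63) - 112)**2 = (-66/13 - 112)**2 = (-1522/13)**2 = 2316484/169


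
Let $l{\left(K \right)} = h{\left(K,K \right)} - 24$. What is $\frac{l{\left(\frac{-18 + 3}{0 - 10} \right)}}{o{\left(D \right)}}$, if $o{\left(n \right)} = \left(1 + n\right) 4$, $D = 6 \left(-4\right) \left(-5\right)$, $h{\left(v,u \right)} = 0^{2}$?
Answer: $- \frac{6}{121} \approx -0.049587$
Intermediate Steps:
$h{\left(v,u \right)} = 0$
$l{\left(K \right)} = -24$ ($l{\left(K \right)} = 0 - 24 = -24$)
$D = 120$ ($D = \left(-24\right) \left(-5\right) = 120$)
$o{\left(n \right)} = 4 + 4 n$
$\frac{l{\left(\frac{-18 + 3}{0 - 10} \right)}}{o{\left(D \right)}} = - \frac{24}{4 + 4 \cdot 120} = - \frac{24}{4 + 480} = - \frac{24}{484} = \left(-24\right) \frac{1}{484} = - \frac{6}{121}$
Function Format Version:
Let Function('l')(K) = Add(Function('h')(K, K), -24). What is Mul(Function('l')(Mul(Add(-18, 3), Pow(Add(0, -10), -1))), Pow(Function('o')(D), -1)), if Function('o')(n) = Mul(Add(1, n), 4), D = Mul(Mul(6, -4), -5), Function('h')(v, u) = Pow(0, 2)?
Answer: Rational(-6, 121) ≈ -0.049587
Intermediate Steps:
Function('h')(v, u) = 0
Function('l')(K) = -24 (Function('l')(K) = Add(0, -24) = -24)
D = 120 (D = Mul(-24, -5) = 120)
Function('o')(n) = Add(4, Mul(4, n))
Mul(Function('l')(Mul(Add(-18, 3), Pow(Add(0, -10), -1))), Pow(Function('o')(D), -1)) = Mul(-24, Pow(Add(4, Mul(4, 120)), -1)) = Mul(-24, Pow(Add(4, 480), -1)) = Mul(-24, Pow(484, -1)) = Mul(-24, Rational(1, 484)) = Rational(-6, 121)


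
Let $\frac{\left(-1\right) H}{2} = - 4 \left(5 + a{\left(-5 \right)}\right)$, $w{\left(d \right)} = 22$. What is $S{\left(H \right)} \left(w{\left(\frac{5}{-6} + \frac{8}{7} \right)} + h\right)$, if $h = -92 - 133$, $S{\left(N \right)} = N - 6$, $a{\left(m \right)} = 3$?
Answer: $-11774$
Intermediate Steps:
$H = 64$ ($H = - 2 \left(- 4 \left(5 + 3\right)\right) = - 2 \left(\left(-4\right) 8\right) = \left(-2\right) \left(-32\right) = 64$)
$S{\left(N \right)} = -6 + N$
$h = -225$
$S{\left(H \right)} \left(w{\left(\frac{5}{-6} + \frac{8}{7} \right)} + h\right) = \left(-6 + 64\right) \left(22 - 225\right) = 58 \left(-203\right) = -11774$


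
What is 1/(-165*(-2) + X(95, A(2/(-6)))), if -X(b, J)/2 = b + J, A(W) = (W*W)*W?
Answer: 27/3782 ≈ 0.0071391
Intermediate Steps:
A(W) = W**3 (A(W) = W**2*W = W**3)
X(b, J) = -2*J - 2*b (X(b, J) = -2*(b + J) = -2*(J + b) = -2*J - 2*b)
1/(-165*(-2) + X(95, A(2/(-6)))) = 1/(-165*(-2) + (-2*(2/(-6))**3 - 2*95)) = 1/(330 + (-2*(2*(-1/6))**3 - 190)) = 1/(330 + (-2*(-1/3)**3 - 190)) = 1/(330 + (-2*(-1/27) - 190)) = 1/(330 + (2/27 - 190)) = 1/(330 - 5128/27) = 1/(3782/27) = 27/3782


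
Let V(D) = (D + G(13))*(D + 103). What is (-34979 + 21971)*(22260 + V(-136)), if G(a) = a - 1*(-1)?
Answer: -341928288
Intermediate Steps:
G(a) = 1 + a (G(a) = a + 1 = 1 + a)
V(D) = (14 + D)*(103 + D) (V(D) = (D + (1 + 13))*(D + 103) = (D + 14)*(103 + D) = (14 + D)*(103 + D))
(-34979 + 21971)*(22260 + V(-136)) = (-34979 + 21971)*(22260 + (1442 + (-136)**2 + 117*(-136))) = -13008*(22260 + (1442 + 18496 - 15912)) = -13008*(22260 + 4026) = -13008*26286 = -341928288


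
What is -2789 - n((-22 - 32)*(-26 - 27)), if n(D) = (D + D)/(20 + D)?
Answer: -4021811/1441 ≈ -2791.0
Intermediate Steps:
n(D) = 2*D/(20 + D) (n(D) = (2*D)/(20 + D) = 2*D/(20 + D))
-2789 - n((-22 - 32)*(-26 - 27)) = -2789 - 2*(-22 - 32)*(-26 - 27)/(20 + (-22 - 32)*(-26 - 27)) = -2789 - 2*(-54*(-53))/(20 - 54*(-53)) = -2789 - 2*2862/(20 + 2862) = -2789 - 2*2862/2882 = -2789 - 1*2862/1441 = -2789 - 2862/1441 = -4021811/1441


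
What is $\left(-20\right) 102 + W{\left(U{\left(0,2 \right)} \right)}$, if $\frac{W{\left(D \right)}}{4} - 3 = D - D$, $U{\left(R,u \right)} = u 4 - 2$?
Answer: $-2028$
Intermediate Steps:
$U{\left(R,u \right)} = -2 + 4 u$ ($U{\left(R,u \right)} = 4 u - 2 = -2 + 4 u$)
$W{\left(D \right)} = 12$ ($W{\left(D \right)} = 12 + 4 \left(D - D\right) = 12 + 4 \cdot 0 = 12 + 0 = 12$)
$\left(-20\right) 102 + W{\left(U{\left(0,2 \right)} \right)} = \left(-20\right) 102 + 12 = -2040 + 12 = -2028$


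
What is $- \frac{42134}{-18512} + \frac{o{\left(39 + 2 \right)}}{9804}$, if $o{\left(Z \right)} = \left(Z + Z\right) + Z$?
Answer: $\frac{17306613}{7562152} \approx 2.2886$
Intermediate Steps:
$o{\left(Z \right)} = 3 Z$ ($o{\left(Z \right)} = 2 Z + Z = 3 Z$)
$- \frac{42134}{-18512} + \frac{o{\left(39 + 2 \right)}}{9804} = - \frac{42134}{-18512} + \frac{3 \left(39 + 2\right)}{9804} = \left(-42134\right) \left(- \frac{1}{18512}\right) + 3 \cdot 41 \cdot \frac{1}{9804} = \frac{21067}{9256} + 123 \cdot \frac{1}{9804} = \frac{21067}{9256} + \frac{41}{3268} = \frac{17306613}{7562152}$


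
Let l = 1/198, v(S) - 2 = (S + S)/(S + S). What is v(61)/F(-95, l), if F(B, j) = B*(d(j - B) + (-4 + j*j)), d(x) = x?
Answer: -117612/338937485 ≈ -0.00034700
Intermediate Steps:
v(S) = 3 (v(S) = 2 + (S + S)/(S + S) = 2 + (2*S)/((2*S)) = 2 + (2*S)*(1/(2*S)) = 2 + 1 = 3)
l = 1/198 ≈ 0.0050505
F(B, j) = B*(-4 + j + j**2 - B) (F(B, j) = B*((j - B) + (-4 + j*j)) = B*((j - B) + (-4 + j**2)) = B*(-4 + j + j**2 - B))
v(61)/F(-95, l) = 3/((-95*(-4 + 1/198 + (1/198)**2 - 1*(-95)))) = 3/((-95*(-4 + 1/198 + 1/39204 + 95))) = 3/((-95*3567763/39204)) = 3/(-338937485/39204) = 3*(-39204/338937485) = -117612/338937485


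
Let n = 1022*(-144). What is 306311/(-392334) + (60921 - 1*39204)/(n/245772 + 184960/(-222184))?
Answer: -35121494571184927/2314568155656 ≈ -15174.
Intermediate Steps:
n = -147168
306311/(-392334) + (60921 - 1*39204)/(n/245772 + 184960/(-222184)) = 306311/(-392334) + (60921 - 1*39204)/(-147168/245772 + 184960/(-222184)) = 306311*(-1/392334) + (60921 - 39204)/(-147168*1/245772 + 184960*(-1/222184)) = -306311/392334 + 21717/(-4088/6827 - 23120/27773) = -306311/392334 + 21717/(-271376264/189606271) = -306311/392334 + 21717*(-189606271/271376264) = -306311/392334 - 4117679387307/271376264 = -35121494571184927/2314568155656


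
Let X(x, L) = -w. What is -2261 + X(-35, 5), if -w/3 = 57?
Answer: -2090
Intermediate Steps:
w = -171 (w = -3*57 = -171)
X(x, L) = 171 (X(x, L) = -1*(-171) = 171)
-2261 + X(-35, 5) = -2261 + 171 = -2090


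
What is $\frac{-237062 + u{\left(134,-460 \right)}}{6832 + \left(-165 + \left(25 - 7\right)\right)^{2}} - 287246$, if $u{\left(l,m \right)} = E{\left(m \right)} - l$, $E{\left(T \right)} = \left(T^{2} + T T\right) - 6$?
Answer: $- \frac{8169377488}{28441} \approx -2.8724 \cdot 10^{5}$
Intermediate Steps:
$E{\left(T \right)} = -6 + 2 T^{2}$ ($E{\left(T \right)} = \left(T^{2} + T^{2}\right) - 6 = 2 T^{2} - 6 = -6 + 2 T^{2}$)
$u{\left(l,m \right)} = -6 - l + 2 m^{2}$ ($u{\left(l,m \right)} = \left(-6 + 2 m^{2}\right) - l = -6 - l + 2 m^{2}$)
$\frac{-237062 + u{\left(134,-460 \right)}}{6832 + \left(-165 + \left(25 - 7\right)\right)^{2}} - 287246 = \frac{-237062 - \left(140 - 423200\right)}{6832 + \left(-165 + \left(25 - 7\right)\right)^{2}} - 287246 = \frac{-237062 - -423060}{6832 + \left(-165 + 18\right)^{2}} - 287246 = \frac{-237062 - -423060}{6832 + \left(-147\right)^{2}} - 287246 = \frac{-237062 + 423060}{6832 + 21609} - 287246 = \frac{185998}{28441} - 287246 = - \frac{8169377488}{28441}$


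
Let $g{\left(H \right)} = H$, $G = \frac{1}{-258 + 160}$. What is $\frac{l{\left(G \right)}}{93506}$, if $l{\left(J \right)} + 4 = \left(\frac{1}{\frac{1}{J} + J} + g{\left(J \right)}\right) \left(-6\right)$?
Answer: $- \frac{1824953}{44008131370} \approx -4.1469 \cdot 10^{-5}$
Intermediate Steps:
$G = - \frac{1}{98}$ ($G = \frac{1}{-98} = - \frac{1}{98} \approx -0.010204$)
$l{\left(J \right)} = -4 - 6 J - \frac{6}{J + \frac{1}{J}}$ ($l{\left(J \right)} = -4 + \left(\frac{1}{\frac{1}{J} + J} + J\right) \left(-6\right) = -4 + \left(\frac{1}{J + \frac{1}{J}} + J\right) \left(-6\right) = -4 + \left(J + \frac{1}{J + \frac{1}{J}}\right) \left(-6\right) = -4 - \left(6 J + \frac{6}{J + \frac{1}{J}}\right) = -4 - 6 J - \frac{6}{J + \frac{1}{J}}$)
$\frac{l{\left(G \right)}}{93506} = \frac{2 \frac{1}{1 + \left(- \frac{1}{98}\right)^{2}} \left(-2 - - \frac{3}{49} - 3 \left(- \frac{1}{98}\right)^{3} - 2 \left(- \frac{1}{98}\right)^{2}\right)}{93506} = \frac{2 \left(-2 + \frac{3}{49} - - \frac{3}{941192} - \frac{1}{4802}\right)}{1 + \frac{1}{9604}} \cdot \frac{1}{93506} = \frac{2 \left(-2 + \frac{3}{49} + \frac{3}{941192} - \frac{1}{4802}\right)}{\frac{9605}{9604}} \cdot \frac{1}{93506} = 2 \cdot \frac{9604}{9605} \left(- \frac{1824953}{941192}\right) \frac{1}{93506} = \left(- \frac{1824953}{470645}\right) \frac{1}{93506} = - \frac{1824953}{44008131370}$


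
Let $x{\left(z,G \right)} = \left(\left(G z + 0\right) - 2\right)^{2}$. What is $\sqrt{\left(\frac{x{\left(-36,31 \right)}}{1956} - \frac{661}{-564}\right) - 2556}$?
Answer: $\frac{i \sqrt{449762041627}}{15322} \approx 43.77 i$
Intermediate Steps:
$x{\left(z,G \right)} = \left(-2 + G z\right)^{2}$ ($x{\left(z,G \right)} = \left(G z - 2\right)^{2} = \left(-2 + G z\right)^{2}$)
$\sqrt{\left(\frac{x{\left(-36,31 \right)}}{1956} - \frac{661}{-564}\right) - 2556} = \sqrt{\left(\frac{\left(-2 + 31 \left(-36\right)\right)^{2}}{1956} - \frac{661}{-564}\right) - 2556} = \sqrt{\left(\left(-2 - 1116\right)^{2} \cdot \frac{1}{1956} - - \frac{661}{564}\right) - 2556} = \sqrt{\left(\left(-1118\right)^{2} \cdot \frac{1}{1956} + \frac{661}{564}\right) - 2556} = \sqrt{\left(1249924 \cdot \frac{1}{1956} + \frac{661}{564}\right) - 2556} = \sqrt{\left(\frac{312481}{489} + \frac{661}{564}\right) - 2556} = \sqrt{\frac{19618057}{30644} - 2556} = \sqrt{- \frac{58708007}{30644}} = \frac{i \sqrt{449762041627}}{15322}$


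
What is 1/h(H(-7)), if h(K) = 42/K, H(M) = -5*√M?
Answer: -5*I*√7/42 ≈ -0.31497*I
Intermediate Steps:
1/h(H(-7)) = 1/(42/((-5*I*√7))) = 1/(42*(I*√7/35)) = 1/(6*I*√7/5) = -5*I*√7/42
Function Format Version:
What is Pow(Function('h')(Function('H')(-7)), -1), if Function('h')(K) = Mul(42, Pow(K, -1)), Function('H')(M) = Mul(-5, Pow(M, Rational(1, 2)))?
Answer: Mul(Rational(-5, 42), I, Pow(7, Rational(1, 2))) ≈ Mul(-0.31497, I)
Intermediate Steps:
Pow(Function('h')(Function('H')(-7)), -1) = Pow(Mul(42, Pow(Mul(-5, Pow(-7, Rational(1, 2))), -1)), -1) = Pow(Mul(42, Pow(Mul(-5, Mul(I, Pow(7, Rational(1, 2)))), -1)), -1) = Pow(Mul(42, Pow(Mul(-5, I, Pow(7, Rational(1, 2))), -1)), -1) = Pow(Mul(42, Mul(Rational(1, 35), I, Pow(7, Rational(1, 2)))), -1) = Pow(Mul(Rational(6, 5), I, Pow(7, Rational(1, 2))), -1) = Mul(Rational(-5, 42), I, Pow(7, Rational(1, 2)))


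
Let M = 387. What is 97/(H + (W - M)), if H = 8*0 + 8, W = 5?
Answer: -97/374 ≈ -0.25936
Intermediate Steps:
H = 8 (H = 0 + 8 = 8)
97/(H + (W - M)) = 97/(8 + (5 - 1*387)) = 97/(8 + (5 - 387)) = 97/(8 - 382) = 97/(-374) = -1/374*97 = -97/374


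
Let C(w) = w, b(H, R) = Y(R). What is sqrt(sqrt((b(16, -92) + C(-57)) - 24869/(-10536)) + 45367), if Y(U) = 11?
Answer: sqrt(314754249852 + 1317*I*sqrt(1211078958))/2634 ≈ 213.0 + 0.015507*I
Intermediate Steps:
b(H, R) = 11
sqrt(sqrt((b(16, -92) + C(-57)) - 24869/(-10536)) + 45367) = sqrt(sqrt((11 - 57) - 24869/(-10536)) + 45367) = sqrt(sqrt(-46 - 24869*(-1/10536)) + 45367) = sqrt(sqrt(-46 + 24869/10536) + 45367) = sqrt(sqrt(-459787/10536) + 45367) = sqrt(I*sqrt(1211078958)/5268 + 45367) = sqrt(45367 + I*sqrt(1211078958)/5268)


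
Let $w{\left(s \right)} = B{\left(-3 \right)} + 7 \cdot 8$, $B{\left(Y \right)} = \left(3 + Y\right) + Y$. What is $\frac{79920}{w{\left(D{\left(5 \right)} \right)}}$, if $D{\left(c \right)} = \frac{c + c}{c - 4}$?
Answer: $\frac{79920}{53} \approx 1507.9$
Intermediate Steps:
$B{\left(Y \right)} = 3 + 2 Y$
$D{\left(c \right)} = \frac{2 c}{-4 + c}$
$w{\left(s \right)} = 53$ ($w{\left(s \right)} = \left(3 + 2 \left(-3\right)\right) + 7 \cdot 8 = \left(3 - 6\right) + 56 = -3 + 56 = 53$)
$\frac{79920}{w{\left(D{\left(5 \right)} \right)}} = \frac{79920}{53}$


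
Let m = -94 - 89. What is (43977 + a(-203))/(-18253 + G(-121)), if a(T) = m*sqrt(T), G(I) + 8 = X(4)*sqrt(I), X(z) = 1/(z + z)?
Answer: (11 - 146088*I)*(-351816*I - 1464*sqrt(203))/21341703865 ≈ -2.4083 + 0.1426*I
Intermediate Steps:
X(z) = 1/(2*z)
G(I) = -8 + sqrt(I)/8 (G(I) = -8 + ((1/2)/4)*sqrt(I) = -8 + ((1/2)*(1/4))*sqrt(I) = -8 + sqrt(I)/8)
m = -183
a(T) = -183*sqrt(T)
(43977 + a(-203))/(-18253 + G(-121)) = (43977 - 183*I*sqrt(203))/(-18253 + (-8 + sqrt(-121)/8)) = (43977 - 183*I*sqrt(203))/(-18253 + (-8 + (11*I)/8)) = (43977 - 183*I*sqrt(203))/(-18253 + (-8 + 11*I/8)) = (43977 - 183*I*sqrt(203))/(-18261 + 11*I/8) = (43977 - 183*I*sqrt(203))*(64*(-18261 - 11*I/8)/21341703865) = 64*(-18261 - 11*I/8)*(43977 - 183*I*sqrt(203))/21341703865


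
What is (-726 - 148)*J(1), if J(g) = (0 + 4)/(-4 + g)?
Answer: 3496/3 ≈ 1165.3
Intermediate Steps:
J(g) = 4/(-4 + g)
(-726 - 148)*J(1) = (-726 - 148)*(4/(-4 + 1)) = -3496/(-3) = -3496*(-1)/3 = -874*(-4/3) = 3496/3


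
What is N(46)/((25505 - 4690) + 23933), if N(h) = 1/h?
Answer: 1/2058408 ≈ 4.8581e-7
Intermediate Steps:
N(46)/((25505 - 4690) + 23933) = 1/(46*((25505 - 4690) + 23933)) = 1/(46*(20815 + 23933)) = (1/46)/44748 = (1/46)*(1/44748) = 1/2058408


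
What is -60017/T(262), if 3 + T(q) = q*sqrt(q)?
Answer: 60017/(3 - 262*sqrt(262)) ≈ -14.162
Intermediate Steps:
T(q) = -3 + q**(3/2) (T(q) = -3 + q*sqrt(q) = -3 + q**(3/2))
-60017/T(262) = -60017/(-3 + 262**(3/2)) = -60017/(-3 + 262*sqrt(262))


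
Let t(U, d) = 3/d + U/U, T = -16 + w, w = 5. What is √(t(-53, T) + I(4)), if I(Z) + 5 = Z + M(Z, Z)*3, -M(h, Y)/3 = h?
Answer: I*√4389/11 ≈ 6.0227*I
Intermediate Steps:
M(h, Y) = -3*h
T = -11 (T = -16 + 5 = -11)
I(Z) = -5 - 8*Z (I(Z) = -5 + (Z - 3*Z*3) = -5 + (Z - 9*Z) = -5 - 8*Z)
t(U, d) = 1 + 3/d (t(U, d) = 3/d + 1 = 1 + 3/d)
√(t(-53, T) + I(4)) = √((3 - 11)/(-11) + (-5 - 8*4)) = √(-1/11*(-8) + (-5 - 32)) = √(8/11 - 37) = √(-399/11) = I*√4389/11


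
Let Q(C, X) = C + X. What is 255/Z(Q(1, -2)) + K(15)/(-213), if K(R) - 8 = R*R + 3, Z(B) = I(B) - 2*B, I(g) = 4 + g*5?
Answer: 54079/213 ≈ 253.89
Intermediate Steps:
I(g) = 4 + 5*g
Z(B) = 4 + 3*B (Z(B) = (4 + 5*B) - 2*B = 4 + 3*B)
K(R) = 11 + R**2 (K(R) = 8 + (R*R + 3) = 8 + (R**2 + 3) = 8 + (3 + R**2) = 11 + R**2)
255/Z(Q(1, -2)) + K(15)/(-213) = 255/(4 + 3*(1 - 2)) + (11 + 15**2)/(-213) = 255/(4 + 3*(-1)) + (11 + 225)*(-1/213) = 255/(4 - 3) + 236*(-1/213) = 255/1 - 236/213 = 255*1 - 236/213 = 255 - 236/213 = 54079/213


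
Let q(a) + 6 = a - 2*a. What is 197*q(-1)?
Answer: -985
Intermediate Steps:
q(a) = -6 - a (q(a) = -6 + (a - 2*a) = -6 - a)
197*q(-1) = 197*(-6 - 1*(-1)) = 197*(-6 + 1) = 197*(-5) = -985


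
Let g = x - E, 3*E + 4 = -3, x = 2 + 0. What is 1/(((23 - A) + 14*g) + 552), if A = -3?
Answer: 3/1916 ≈ 0.0015658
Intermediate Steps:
x = 2
E = -7/3 (E = -4/3 + (⅓)*(-3) = -4/3 - 1 = -7/3 ≈ -2.3333)
g = 13/3 (g = 2 - 1*(-7/3) = 2 + 7/3 = 13/3 ≈ 4.3333)
1/(((23 - A) + 14*g) + 552) = 1/(((23 - 1*(-3)) + 14*(13/3)) + 552) = 1/(((23 + 3) + 182/3) + 552) = 1/((26 + 182/3) + 552) = 1/(260/3 + 552) = 1/(1916/3) = 3/1916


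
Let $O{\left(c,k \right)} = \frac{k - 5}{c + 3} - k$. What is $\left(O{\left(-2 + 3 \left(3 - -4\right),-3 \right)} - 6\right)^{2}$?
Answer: $\frac{1369}{121} \approx 11.314$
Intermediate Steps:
$O{\left(c,k \right)} = - k + \frac{-5 + k}{3 + c}$ ($O{\left(c,k \right)} = \frac{-5 + k}{3 + c} - k = - k + \frac{-5 + k}{3 + c}$)
$\left(O{\left(-2 + 3 \left(3 - -4\right),-3 \right)} - 6\right)^{2} = \left(\frac{-5 - -6 - \left(-2 + 3 \left(3 - -4\right)\right) \left(-3\right)}{3 - \left(2 - 3 \left(3 - -4\right)\right)} - 6\right)^{2} = \left(\frac{-5 + 6 - \left(-2 + 3 \left(3 + 4\right)\right) \left(-3\right)}{3 - \left(2 - 3 \left(3 + 4\right)\right)} - 6\right)^{2} = \left(\frac{-5 + 6 - \left(-2 + 3 \cdot 7\right) \left(-3\right)}{3 + \left(-2 + 3 \cdot 7\right)} - 6\right)^{2} = \left(\frac{-5 + 6 - \left(-2 + 21\right) \left(-3\right)}{3 + \left(-2 + 21\right)} - 6\right)^{2} = \left(\frac{-5 + 6 - 19 \left(-3\right)}{3 + 19} - 6\right)^{2} = \left(\frac{-5 + 6 + 57}{22} - 6\right)^{2} = \left(\frac{1}{22} \cdot 58 - 6\right)^{2} = \left(\frac{29}{11} - 6\right)^{2} = \left(- \frac{37}{11}\right)^{2} = \frac{1369}{121}$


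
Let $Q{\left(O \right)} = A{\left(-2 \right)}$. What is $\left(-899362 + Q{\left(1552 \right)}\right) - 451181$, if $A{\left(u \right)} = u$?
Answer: $-1350545$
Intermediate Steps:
$Q{\left(O \right)} = -2$
$\left(-899362 + Q{\left(1552 \right)}\right) - 451181 = \left(-899362 - 2\right) - 451181 = -899364 - 451181 = -1350545$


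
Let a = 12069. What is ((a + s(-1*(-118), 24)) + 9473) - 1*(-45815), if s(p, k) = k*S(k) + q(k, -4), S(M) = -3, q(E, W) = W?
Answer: 67281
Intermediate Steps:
s(p, k) = -4 - 3*k (s(p, k) = k*(-3) - 4 = -3*k - 4 = -4 - 3*k)
((a + s(-1*(-118), 24)) + 9473) - 1*(-45815) = ((12069 + (-4 - 3*24)) + 9473) - 1*(-45815) = ((12069 + (-4 - 72)) + 9473) + 45815 = ((12069 - 76) + 9473) + 45815 = (11993 + 9473) + 45815 = 21466 + 45815 = 67281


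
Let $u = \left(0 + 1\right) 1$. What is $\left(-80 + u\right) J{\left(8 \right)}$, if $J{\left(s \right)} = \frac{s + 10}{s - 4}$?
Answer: $- \frac{711}{2} \approx -355.5$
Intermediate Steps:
$u = 1$ ($u = 1 \cdot 1 = 1$)
$J{\left(s \right)} = \frac{10 + s}{-4 + s}$
$\left(-80 + u\right) J{\left(8 \right)} = \left(-80 + 1\right) \frac{10 + 8}{-4 + 8} = - 79 \cdot \frac{1}{4} \cdot 18 = \left(-79\right) \frac{9}{2} = - \frac{711}{2}$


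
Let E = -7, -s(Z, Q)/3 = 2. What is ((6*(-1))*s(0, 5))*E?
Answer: -252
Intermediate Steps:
s(Z, Q) = -6 (s(Z, Q) = -3*2 = -6)
((6*(-1))*s(0, 5))*E = ((6*(-1))*(-6))*(-7) = -6*(-6)*(-7) = 36*(-7) = -252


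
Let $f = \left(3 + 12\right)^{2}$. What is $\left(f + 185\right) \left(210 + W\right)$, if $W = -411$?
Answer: $-82410$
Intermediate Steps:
$f = 225$ ($f = 15^{2} = 225$)
$\left(f + 185\right) \left(210 + W\right) = \left(225 + 185\right) \left(210 - 411\right) = 410 \left(-201\right) = -82410$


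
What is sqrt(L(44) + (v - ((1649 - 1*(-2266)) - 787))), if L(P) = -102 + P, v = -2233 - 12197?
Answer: 4*I*sqrt(1101) ≈ 132.73*I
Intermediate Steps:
v = -14430
sqrt(L(44) + (v - ((1649 - 1*(-2266)) - 787))) = sqrt((-102 + 44) + (-14430 - ((1649 - 1*(-2266)) - 787))) = sqrt(-58 + (-14430 - ((1649 + 2266) - 787))) = sqrt(-58 + (-14430 - (3915 - 787))) = sqrt(-58 + (-14430 - 1*3128)) = sqrt(-58 + (-14430 - 3128)) = sqrt(-58 - 17558) = sqrt(-17616) = 4*I*sqrt(1101)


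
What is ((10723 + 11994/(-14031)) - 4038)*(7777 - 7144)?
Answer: 6596228617/1559 ≈ 4.2311e+6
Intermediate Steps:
((10723 + 11994/(-14031)) - 4038)*(7777 - 7144) = ((10723 + 11994*(-1/14031)) - 4038)*633 = ((10723 - 3998/4677) - 4038)*633 = (50147473/4677 - 4038)*633 = (31261747/4677)*633 = 6596228617/1559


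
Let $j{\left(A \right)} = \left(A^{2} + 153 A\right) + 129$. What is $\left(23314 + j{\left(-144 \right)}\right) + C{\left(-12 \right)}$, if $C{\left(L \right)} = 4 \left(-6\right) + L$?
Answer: $22111$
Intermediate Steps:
$j{\left(A \right)} = 129 + A^{2} + 153 A$
$C{\left(L \right)} = -24 + L$
$\left(23314 + j{\left(-144 \right)}\right) + C{\left(-12 \right)} = \left(23314 + \left(129 + \left(-144\right)^{2} + 153 \left(-144\right)\right)\right) - 36 = \left(23314 + \left(129 + 20736 - 22032\right)\right) - 36 = \left(23314 - 1167\right) - 36 = 22147 - 36 = 22111$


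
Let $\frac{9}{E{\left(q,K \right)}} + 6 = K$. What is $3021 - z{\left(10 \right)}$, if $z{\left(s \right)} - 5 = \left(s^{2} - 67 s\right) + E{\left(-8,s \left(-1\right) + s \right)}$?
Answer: $\frac{7175}{2} \approx 3587.5$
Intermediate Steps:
$E{\left(q,K \right)} = \frac{9}{-6 + K}$
$z{\left(s \right)} = \frac{7}{2} + s^{2} - 67 s$ ($z{\left(s \right)} = 5 + \left(\left(s^{2} - 67 s\right) + \frac{9}{-6 + \left(s \left(-1\right) + s\right)}\right) = 5 + \left(\left(s^{2} - 67 s\right) + \frac{9}{-6 + \left(- s + s\right)}\right) = 5 + \left(\left(s^{2} - 67 s\right) + \frac{9}{-6 + 0}\right) = 5 + \left(\left(s^{2} - 67 s\right) + \frac{9}{-6}\right) = 5 + \left(\left(s^{2} - 67 s\right) + 9 \left(- \frac{1}{6}\right)\right) = 5 - \left(\frac{3}{2} - s^{2} + 67 s\right) = \frac{7}{2} + s^{2} - 67 s$)
$3021 - z{\left(10 \right)} = 3021 - \left(\frac{7}{2} + 10^{2} - 670\right) = 3021 - \left(\frac{7}{2} + 100 - 670\right) = 3021 - - \frac{1133}{2} = 3021 + \frac{1133}{2} = \frac{7175}{2}$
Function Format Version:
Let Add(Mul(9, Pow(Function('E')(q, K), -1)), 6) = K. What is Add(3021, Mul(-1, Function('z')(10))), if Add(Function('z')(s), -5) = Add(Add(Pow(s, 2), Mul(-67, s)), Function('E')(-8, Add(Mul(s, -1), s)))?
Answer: Rational(7175, 2) ≈ 3587.5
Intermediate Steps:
Function('E')(q, K) = Mul(9, Pow(Add(-6, K), -1))
Function('z')(s) = Add(Rational(7, 2), Pow(s, 2), Mul(-67, s)) (Function('z')(s) = Add(5, Add(Add(Pow(s, 2), Mul(-67, s)), Mul(9, Pow(Add(-6, Add(Mul(s, -1), s)), -1)))) = Add(5, Add(Add(Pow(s, 2), Mul(-67, s)), Mul(9, Pow(Add(-6, Add(Mul(-1, s), s)), -1)))) = Add(5, Add(Add(Pow(s, 2), Mul(-67, s)), Mul(9, Pow(Add(-6, 0), -1)))) = Add(5, Add(Add(Pow(s, 2), Mul(-67, s)), Mul(9, Pow(-6, -1)))) = Add(5, Add(Add(Pow(s, 2), Mul(-67, s)), Mul(9, Rational(-1, 6)))) = Add(5, Add(Add(Pow(s, 2), Mul(-67, s)), Rational(-3, 2))) = Add(5, Add(Rational(-3, 2), Pow(s, 2), Mul(-67, s))) = Add(Rational(7, 2), Pow(s, 2), Mul(-67, s)))
Add(3021, Mul(-1, Function('z')(10))) = Add(3021, Mul(-1, Add(Rational(7, 2), Pow(10, 2), Mul(-67, 10)))) = Add(3021, Mul(-1, Add(Rational(7, 2), 100, -670))) = Add(3021, Mul(-1, Rational(-1133, 2))) = Add(3021, Rational(1133, 2)) = Rational(7175, 2)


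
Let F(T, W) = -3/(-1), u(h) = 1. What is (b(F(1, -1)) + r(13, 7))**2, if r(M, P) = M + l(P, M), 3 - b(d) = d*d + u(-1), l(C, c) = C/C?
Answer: 49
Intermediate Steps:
l(C, c) = 1
F(T, W) = 3 (F(T, W) = -3*(-1) = 3)
b(d) = 2 - d**2 (b(d) = 3 - (d*d + 1) = 3 - (d**2 + 1) = 3 - (1 + d**2) = 3 + (-1 - d**2) = 2 - d**2)
r(M, P) = 1 + M (r(M, P) = M + 1 = 1 + M)
(b(F(1, -1)) + r(13, 7))**2 = ((2 - 1*3**2) + (1 + 13))**2 = ((2 - 1*9) + 14)**2 = ((2 - 9) + 14)**2 = (-7 + 14)**2 = 7**2 = 49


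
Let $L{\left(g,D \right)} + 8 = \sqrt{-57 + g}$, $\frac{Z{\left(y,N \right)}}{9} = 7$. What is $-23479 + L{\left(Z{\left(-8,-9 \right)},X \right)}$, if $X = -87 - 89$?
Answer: $-23487 + \sqrt{6} \approx -23485.0$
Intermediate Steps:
$Z{\left(y,N \right)} = 63$ ($Z{\left(y,N \right)} = 9 \cdot 7 = 63$)
$X = -176$ ($X = -87 - 89 = -176$)
$L{\left(g,D \right)} = -8 + \sqrt{-57 + g}$
$-23479 + L{\left(Z{\left(-8,-9 \right)},X \right)} = -23479 - \left(8 - \sqrt{-57 + 63}\right) = -23479 - \left(8 - \sqrt{6}\right) = -23487 + \sqrt{6}$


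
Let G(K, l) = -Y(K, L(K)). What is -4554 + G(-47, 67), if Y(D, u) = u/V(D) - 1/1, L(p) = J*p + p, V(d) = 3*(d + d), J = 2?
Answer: -9107/2 ≈ -4553.5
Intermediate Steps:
V(d) = 6*d (V(d) = 3*(2*d) = 6*d)
L(p) = 3*p (L(p) = 2*p + p = 3*p)
Y(D, u) = -1 + u/(6*D) (Y(D, u) = u/((6*D)) - 1/1 = u*(1/(6*D)) - 1*1 = u/(6*D) - 1 = -1 + u/(6*D))
G(K, l) = ½ (G(K, l) = -(-K + (3*K)/6)/K = -(-K + K/2)/K = -(-K/2)/K = -1*(-½) = ½)
-4554 + G(-47, 67) = -4554 + ½ = -9107/2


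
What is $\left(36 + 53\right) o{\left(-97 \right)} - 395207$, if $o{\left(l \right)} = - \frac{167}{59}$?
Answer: $- \frac{23332076}{59} \approx -3.9546 \cdot 10^{5}$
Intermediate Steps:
$o{\left(l \right)} = - \frac{167}{59}$ ($o{\left(l \right)} = \left(-167\right) \frac{1}{59} = - \frac{167}{59}$)
$\left(36 + 53\right) o{\left(-97 \right)} - 395207 = \left(36 + 53\right) \left(- \frac{167}{59}\right) - 395207 = 89 \left(- \frac{167}{59}\right) - 395207 = - \frac{14863}{59} - 395207 = - \frac{23332076}{59}$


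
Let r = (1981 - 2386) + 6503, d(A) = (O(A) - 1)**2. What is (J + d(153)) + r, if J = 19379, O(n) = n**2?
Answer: 547959941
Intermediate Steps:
d(A) = (-1 + A**2)**2 (d(A) = (A**2 - 1)**2 = (-1 + A**2)**2)
r = 6098 (r = -405 + 6503 = 6098)
(J + d(153)) + r = (19379 + (-1 + 153**2)**2) + 6098 = (19379 + (-1 + 23409)**2) + 6098 = (19379 + 23408**2) + 6098 = (19379 + 547934464) + 6098 = 547953843 + 6098 = 547959941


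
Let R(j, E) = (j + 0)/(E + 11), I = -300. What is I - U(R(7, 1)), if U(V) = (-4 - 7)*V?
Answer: -3523/12 ≈ -293.58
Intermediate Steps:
R(j, E) = j/(11 + E)
U(V) = -11*V
I - U(R(7, 1)) = -300 - (-11)*7/(11 + 1) = -300 - (-11)*7/12 = -300 - 1*(-77/12) = -300 + 77/12 = -3523/12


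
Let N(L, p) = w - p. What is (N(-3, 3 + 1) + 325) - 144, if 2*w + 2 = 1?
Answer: 353/2 ≈ 176.50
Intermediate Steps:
w = -½ (w = -1 + (½)*1 = -1 + ½ = -½ ≈ -0.50000)
N(L, p) = -½ - p
(N(-3, 3 + 1) + 325) - 144 = ((-½ - (3 + 1)) + 325) - 144 = ((-½ - 1*4) + 325) - 144 = ((-½ - 4) + 325) - 144 = (-9/2 + 325) - 144 = 641/2 - 144 = 353/2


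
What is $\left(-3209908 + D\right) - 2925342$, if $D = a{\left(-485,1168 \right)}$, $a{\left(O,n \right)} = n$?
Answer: $-6134082$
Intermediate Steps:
$D = 1168$
$\left(-3209908 + D\right) - 2925342 = \left(-3209908 + 1168\right) - 2925342 = -3208740 - 2925342 = -6134082$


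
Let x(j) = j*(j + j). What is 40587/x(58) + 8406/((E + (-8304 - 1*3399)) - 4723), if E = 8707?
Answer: 85578495/17311144 ≈ 4.9436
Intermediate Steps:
x(j) = 2*j² (x(j) = j*(2*j) = 2*j²)
40587/x(58) + 8406/((E + (-8304 - 1*3399)) - 4723) = 40587/((2*58²)) + 8406/((8707 + (-8304 - 1*3399)) - 4723) = 40587/((2*3364)) + 8406/((8707 + (-8304 - 3399)) - 4723) = 40587/6728 + 8406/((8707 - 11703) - 4723) = 40587*(1/6728) + 8406/(-2996 - 4723) = 40587/6728 + 8406/(-7719) = 40587/6728 + 8406*(-1/7719) = 40587/6728 - 2802/2573 = 85578495/17311144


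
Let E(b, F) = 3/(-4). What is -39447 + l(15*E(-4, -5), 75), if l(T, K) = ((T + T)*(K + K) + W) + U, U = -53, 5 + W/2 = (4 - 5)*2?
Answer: -42889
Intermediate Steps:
E(b, F) = -¾ (E(b, F) = 3*(-¼) = -¾)
W = -14 (W = -10 + 2*((4 - 5)*2) = -10 + 2*(-1*2) = -10 + 2*(-2) = -10 - 4 = -14)
l(T, K) = -67 + 4*K*T (l(T, K) = ((T + T)*(K + K) - 14) - 53 = ((2*T)*(2*K) - 14) - 53 = (4*K*T - 14) - 53 = (-14 + 4*K*T) - 53 = -67 + 4*K*T)
-39447 + l(15*E(-4, -5), 75) = -39447 + (-67 + 4*75*(15*(-¾))) = -39447 + (-67 + 4*75*(-45/4)) = -39447 + (-67 - 3375) = -39447 - 3442 = -42889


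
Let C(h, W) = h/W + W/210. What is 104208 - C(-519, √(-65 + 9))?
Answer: 104208 - 7789*I*√14/420 ≈ 1.0421e+5 - 69.39*I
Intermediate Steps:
C(h, W) = W/210 + h/W (C(h, W) = h/W + W*(1/210) = h/W + W/210 = W/210 + h/W)
104208 - C(-519, √(-65 + 9)) = 104208 - (√(-65 + 9)/210 - 519/√(-65 + 9)) = 104208 - (√(-56)/210 - 519*(-I*√14/28)) = 104208 - ((2*I*√14)/210 - 519*(-I*√14/28)) = 104208 - (I*√14/105 - (-519)*I*√14/28) = 104208 - (I*√14/105 + 519*I*√14/28) = 104208 - 7789*I*√14/420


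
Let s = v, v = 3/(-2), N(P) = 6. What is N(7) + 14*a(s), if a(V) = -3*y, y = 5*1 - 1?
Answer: -162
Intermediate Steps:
y = 4 (y = 5 - 1 = 4)
v = -3/2 (v = 3*(-1/2) = -3/2 ≈ -1.5000)
s = -3/2 ≈ -1.5000
a(V) = -12 (a(V) = -3*4 = -12)
N(7) + 14*a(s) = 6 + 14*(-12) = 6 - 168 = -162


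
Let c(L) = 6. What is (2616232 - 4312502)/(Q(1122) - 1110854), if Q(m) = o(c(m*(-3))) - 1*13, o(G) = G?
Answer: 1696270/1110861 ≈ 1.5270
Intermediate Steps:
Q(m) = -7 (Q(m) = 6 - 1*13 = 6 - 13 = -7)
(2616232 - 4312502)/(Q(1122) - 1110854) = (2616232 - 4312502)/(-7 - 1110854) = -1696270/(-1110861) = -1696270*(-1/1110861) = 1696270/1110861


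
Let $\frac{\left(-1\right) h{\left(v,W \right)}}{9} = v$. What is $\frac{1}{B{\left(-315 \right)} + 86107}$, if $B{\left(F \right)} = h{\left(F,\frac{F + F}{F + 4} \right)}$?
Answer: $\frac{1}{88942} \approx 1.1243 \cdot 10^{-5}$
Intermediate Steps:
$h{\left(v,W \right)} = - 9 v$
$B{\left(F \right)} = - 9 F$
$\frac{1}{B{\left(-315 \right)} + 86107} = \frac{1}{\left(-9\right) \left(-315\right) + 86107} = \frac{1}{2835 + 86107} = \frac{1}{88942}$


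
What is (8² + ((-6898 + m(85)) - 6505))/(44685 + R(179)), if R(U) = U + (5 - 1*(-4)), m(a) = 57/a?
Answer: -1133758/3814205 ≈ -0.29725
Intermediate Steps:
R(U) = 9 + U (R(U) = U + (5 + 4) = U + 9 = 9 + U)
(8² + ((-6898 + m(85)) - 6505))/(44685 + R(179)) = (8² + ((-6898 + 57/85) - 6505))/(44685 + (9 + 179)) = (64 + ((-6898 + 57*(1/85)) - 6505))/(44685 + 188) = (64 + ((-6898 + 57/85) - 6505))/44873 = (64 + (-586273/85 - 6505))*(1/44873) = (64 - 1139198/85)*(1/44873) = -1133758/85*1/44873 = -1133758/3814205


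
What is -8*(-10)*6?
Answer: 480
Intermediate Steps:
-8*(-10)*6 = 80*6 = 480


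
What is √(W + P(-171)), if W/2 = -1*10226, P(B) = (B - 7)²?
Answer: 12*√78 ≈ 105.98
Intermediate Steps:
P(B) = (-7 + B)²
W = -20452 (W = 2*(-1*10226) = 2*(-10226) = -20452)
√(W + P(-171)) = √(-20452 + (-7 - 171)²) = √(-20452 + (-178)²) = √(-20452 + 31684) = √11232 = 12*√78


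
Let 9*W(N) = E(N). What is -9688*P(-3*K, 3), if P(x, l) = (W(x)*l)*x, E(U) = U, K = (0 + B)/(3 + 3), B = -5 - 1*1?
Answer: -29064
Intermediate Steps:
B = -6 (B = -5 - 1 = -6)
K = -1 (K = (0 - 6)/(3 + 3) = -6/6 = -6*⅙ = -1)
W(N) = N/9
P(x, l) = l*x²/9 (P(x, l) = ((x/9)*l)*x = (l*x/9)*x = l*x²/9)
-9688*P(-3*K, 3) = -9688*3*(-3*(-1))²/9 = -9688*3*3²/9 = -9688*3*9/9 = -9688*3 = -29064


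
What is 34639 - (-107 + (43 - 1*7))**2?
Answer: 29598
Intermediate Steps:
34639 - (-107 + (43 - 1*7))**2 = 34639 - (-107 + (43 - 7))**2 = 34639 - (-107 + 36)**2 = 34639 - 1*(-71)**2 = 34639 - 1*5041 = 34639 - 5041 = 29598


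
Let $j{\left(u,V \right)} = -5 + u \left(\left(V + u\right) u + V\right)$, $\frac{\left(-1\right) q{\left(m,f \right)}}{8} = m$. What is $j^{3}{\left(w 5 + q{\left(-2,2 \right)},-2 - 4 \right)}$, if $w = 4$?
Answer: $57776582225179$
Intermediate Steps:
$q{\left(m,f \right)} = - 8 m$
$j{\left(u,V \right)} = -5 + u \left(V + u \left(V + u\right)\right)$ ($j{\left(u,V \right)} = -5 + u \left(u \left(V + u\right) + V\right) = -5 + u \left(V + u \left(V + u\right)\right)$)
$j^{3}{\left(w 5 + q{\left(-2,2 \right)},-2 - 4 \right)} = \left(-5 + \left(4 \cdot 5 - -16\right)^{3} + \left(-2 - 4\right) \left(4 \cdot 5 - -16\right) + \left(-2 - 4\right) \left(4 \cdot 5 - -16\right)^{2}\right)^{3} = \left(-5 + \left(20 + 16\right)^{3} - 6 \left(20 + 16\right) - 6 \left(20 + 16\right)^{2}\right)^{3} = \left(-5 + 36^{3} - 216 - 6 \cdot 36^{2}\right)^{3} = \left(-5 + 46656 - 216 - 7776\right)^{3} = 38659^{3} = 57776582225179$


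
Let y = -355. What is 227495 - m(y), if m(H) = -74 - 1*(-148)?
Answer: 227421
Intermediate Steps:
m(H) = 74 (m(H) = -74 + 148 = 74)
227495 - m(y) = 227495 - 1*74 = 227495 - 74 = 227421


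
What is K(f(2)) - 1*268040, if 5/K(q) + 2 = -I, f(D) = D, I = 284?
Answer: -76659445/286 ≈ -2.6804e+5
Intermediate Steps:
K(q) = -5/286 (K(q) = 5/(-2 - 1*284) = 5/(-2 - 284) = 5/(-286) = 5*(-1/286) = -5/286)
K(f(2)) - 1*268040 = -5/286 - 1*268040 = -5/286 - 268040 = -76659445/286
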